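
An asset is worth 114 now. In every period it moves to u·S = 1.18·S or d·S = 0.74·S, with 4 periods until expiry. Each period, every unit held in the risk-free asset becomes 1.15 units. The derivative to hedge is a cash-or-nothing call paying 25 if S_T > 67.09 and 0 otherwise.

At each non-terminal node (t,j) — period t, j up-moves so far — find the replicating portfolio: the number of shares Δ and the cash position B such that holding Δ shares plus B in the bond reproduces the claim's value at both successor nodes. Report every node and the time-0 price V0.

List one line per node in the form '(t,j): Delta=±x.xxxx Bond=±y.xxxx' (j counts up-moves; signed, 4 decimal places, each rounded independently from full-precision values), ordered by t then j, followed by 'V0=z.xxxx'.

The replicating-portfolio and risk-neutral prices coincide; use p* = (1.15−0.74)/(1.18−0.74) = 0.9318 for the latter.
Payoff layer (t=4): V(4,0)=0.0000, V(4,1)=0.0000, V(4,2)=25.0000, V(4,3)=25.0000, V(4,4)=25.0000
Node (3,0) S=46.1955: V=(p*·0.0000+(1−p*)·0.0000)/1.15=0.0000; Δ=(0.0000−0.0000)/(54.5107−34.1847)=0.0000; B=V−Δ·S=0.0000
Node (3,1) S=73.6632: V=(p*·25.0000+(1−p*)·0.0000)/1.15=20.2569; Δ=(25.0000−0.0000)/(86.9225−54.5107)=0.7713; B=V−Δ·S=-36.5613
Node (3,2) S=117.4629: V=(p*·25.0000+(1−p*)·25.0000)/1.15=21.7391; Δ=(25.0000−25.0000)/(138.6062−86.9225)=0.0000; B=V−Δ·S=21.7391
Node (3,3) S=187.3056: V=(p*·25.0000+(1−p*)·25.0000)/1.15=21.7391; Δ=(25.0000−25.0000)/(221.0207−138.6062)=0.0000; B=V−Δ·S=21.7391
Node (2,0) S=62.4264: V=(p*·20.2569+(1−p*)·0.0000)/1.15=16.4137; Δ=(20.2569−0.0000)/(73.6632−46.1955)=0.7375; B=V−Δ·S=-29.6247
Node (2,1) S=99.5448: V=(p*·21.7391+(1−p*)·20.2569)/1.15=18.8157; Δ=(21.7391−20.2569)/(117.4629−73.6632)=0.0338; B=V−Δ·S=15.4470
Node (2,2) S=158.7336: V=(p*·21.7391+(1−p*)·21.7391)/1.15=18.9036; Δ=(21.7391−21.7391)/(187.3056−117.4629)=0.0000; B=V−Δ·S=18.9036
Node (1,0) S=84.3600: V=(p*·18.8157+(1−p*)·16.4137)/1.15=16.2191; Δ=(18.8157−16.4137)/(99.5448−62.4264)=0.0647; B=V−Δ·S=10.7600
Node (1,1) S=134.5200: V=(p*·18.9036+(1−p*)·18.8157)/1.15=16.4327; Δ=(18.9036−18.8157)/(158.7336−99.5448)=0.0015; B=V−Δ·S=16.2330
Node (0,0) S=114.0000: V=(p*·16.4327+(1−p*)·16.2191)/1.15=14.2766; Δ=(16.4327−16.2191)/(134.5200−84.3600)=0.0043; B=V−Δ·S=13.7911
Self-financing check: at every node Δ·S+B equals the discounted successor values.

(0,0): Delta=0.0043 Bond=13.7911
(1,0): Delta=0.0647 Bond=10.7600
(1,1): Delta=0.0015 Bond=16.2330
(2,0): Delta=0.7375 Bond=-29.6247
(2,1): Delta=0.0338 Bond=15.4470
(2,2): Delta=0.0000 Bond=18.9036
(3,0): Delta=0.0000 Bond=0.0000
(3,1): Delta=0.7713 Bond=-36.5613
(3,2): Delta=0.0000 Bond=21.7391
(3,3): Delta=0.0000 Bond=21.7391
V0=14.2766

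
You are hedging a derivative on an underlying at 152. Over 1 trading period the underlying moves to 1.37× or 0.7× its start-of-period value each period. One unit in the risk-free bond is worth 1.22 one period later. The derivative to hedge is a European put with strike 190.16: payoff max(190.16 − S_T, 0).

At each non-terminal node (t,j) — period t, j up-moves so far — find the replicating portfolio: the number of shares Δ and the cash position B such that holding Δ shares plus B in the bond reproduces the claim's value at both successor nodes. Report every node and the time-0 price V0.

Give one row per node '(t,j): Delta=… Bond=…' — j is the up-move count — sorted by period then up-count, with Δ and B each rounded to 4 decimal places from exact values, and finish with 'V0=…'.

(0,0): Delta=-0.8225 Bond=140.3856
V0=15.3707

Since d<R<u, set p* = (R−d)/(u−d) = 0.7761; price each node as the discounted p*-expectation of its children.
Payoff layer (t=1): V(1,0)=83.7600, V(1,1)=0.0000
Node (0,0) S=152.0000: V=(p*·0.0000+(1−p*)·83.7600)/1.22=15.3707; Δ=(0.0000−83.7600)/(208.2400−106.4000)=-0.8225; B=V−Δ·S=140.3856
Root portfolio cost Δ·152+B reproduces V0=15.3707.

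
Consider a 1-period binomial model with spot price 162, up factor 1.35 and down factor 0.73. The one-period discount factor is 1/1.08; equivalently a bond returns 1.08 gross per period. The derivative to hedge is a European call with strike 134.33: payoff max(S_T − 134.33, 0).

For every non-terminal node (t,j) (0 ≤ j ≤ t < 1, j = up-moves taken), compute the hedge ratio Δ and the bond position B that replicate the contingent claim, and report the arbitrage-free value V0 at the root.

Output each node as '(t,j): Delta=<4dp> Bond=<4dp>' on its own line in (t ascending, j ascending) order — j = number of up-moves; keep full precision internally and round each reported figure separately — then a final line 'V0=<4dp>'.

The replicating-portfolio and risk-neutral prices coincide; use p* = (1.08−0.73)/(1.35−0.73) = 0.5645 for the latter.
At expiry t=1: V(1,0)=0.0000, V(1,1)=84.3700
  t=0,j=0: stock 162.0000 → up 218.7000 (V=84.3700), down 118.2600 (V=0.0000). Price 44.1002; hedge Δ=0.8400, bond B=-91.9804.
Check: Δ(0,0)·S0 + B(0,0) = 44.1002 = V0.

(0,0): Delta=0.8400 Bond=-91.9804
V0=44.1002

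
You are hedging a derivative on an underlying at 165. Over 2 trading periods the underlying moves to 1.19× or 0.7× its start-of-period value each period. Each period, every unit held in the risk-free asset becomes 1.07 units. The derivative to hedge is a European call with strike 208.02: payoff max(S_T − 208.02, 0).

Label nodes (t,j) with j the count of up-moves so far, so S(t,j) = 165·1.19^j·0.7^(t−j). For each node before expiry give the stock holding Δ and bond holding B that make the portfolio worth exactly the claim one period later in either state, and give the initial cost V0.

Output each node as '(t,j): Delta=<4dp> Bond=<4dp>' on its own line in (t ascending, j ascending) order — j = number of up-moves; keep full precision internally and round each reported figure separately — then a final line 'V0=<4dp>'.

(0,0): Delta=0.2238 Bond=-24.1545
(1,0): Delta=0.0000 Bond=0.0000
(1,1): Delta=0.2665 Bond=-34.2276
V0=12.7674

Under the risk-neutral measure, an up-move has probability p* = (R−d)/(u−d) = 0.7551 and values discount at R = 1.07.
Terminal values V(2,·): V(2,0)=0.0000, V(2,1)=0.0000, V(2,2)=25.6365
  t=1,j=0: stock 115.5000 → up 137.4450 (V=0.0000), down 80.8500 (V=0.0000). Price 0.0000; hedge Δ=0.0000, bond B=0.0000.
  t=1,j=1: stock 196.3500 → up 233.6565 (V=25.6365), down 137.4450 (V=0.0000). Price 18.0918; hedge Δ=0.2665, bond B=-34.2276.
  t=0,j=0: stock 165.0000 → up 196.3500 (V=18.0918), down 115.5000 (V=0.0000). Price 12.7674; hedge Δ=0.2238, bond B=-24.1545.
Each (Δ,B) replicates both successor values, so the strategy is self-financing and V0 is arbitrage-free.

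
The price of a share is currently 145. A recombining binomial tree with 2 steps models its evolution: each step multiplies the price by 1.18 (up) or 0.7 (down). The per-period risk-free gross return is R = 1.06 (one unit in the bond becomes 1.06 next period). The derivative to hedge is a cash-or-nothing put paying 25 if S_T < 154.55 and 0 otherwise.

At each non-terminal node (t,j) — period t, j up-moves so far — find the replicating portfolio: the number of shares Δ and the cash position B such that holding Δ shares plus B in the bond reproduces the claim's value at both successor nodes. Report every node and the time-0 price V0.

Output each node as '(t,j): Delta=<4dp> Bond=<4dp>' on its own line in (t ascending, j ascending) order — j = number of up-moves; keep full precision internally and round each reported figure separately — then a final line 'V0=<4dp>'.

Under the risk-neutral measure, an up-move has probability p* = (R−d)/(u−d) = 0.7500 and values discount at R = 1.06.
Terminal values V(2,·): V(2,0)=25.0000, V(2,1)=25.0000, V(2,2)=0.0000
Node (1,0) S=101.5000: V=(p*·25.0000+(1−p*)·25.0000)/1.06=23.5849; Δ=(25.0000−25.0000)/(119.7700−71.0500)=0.0000; B=V−Δ·S=23.5849
Node (1,1) S=171.1000: V=(p*·0.0000+(1−p*)·25.0000)/1.06=5.8962; Δ=(0.0000−25.0000)/(201.8980−119.7700)=-0.3044; B=V−Δ·S=57.9796
Node (0,0) S=145.0000: V=(p*·5.8962+(1−p*)·23.5849)/1.06=9.7343; Δ=(5.8962−23.5849)/(171.1000−101.5000)=-0.2541; B=V−Δ·S=46.5858
Self-financing check: at every node Δ·S+B equals the discounted successor values.

(0,0): Delta=-0.2541 Bond=46.5858
(1,0): Delta=0.0000 Bond=23.5849
(1,1): Delta=-0.3044 Bond=57.9796
V0=9.7343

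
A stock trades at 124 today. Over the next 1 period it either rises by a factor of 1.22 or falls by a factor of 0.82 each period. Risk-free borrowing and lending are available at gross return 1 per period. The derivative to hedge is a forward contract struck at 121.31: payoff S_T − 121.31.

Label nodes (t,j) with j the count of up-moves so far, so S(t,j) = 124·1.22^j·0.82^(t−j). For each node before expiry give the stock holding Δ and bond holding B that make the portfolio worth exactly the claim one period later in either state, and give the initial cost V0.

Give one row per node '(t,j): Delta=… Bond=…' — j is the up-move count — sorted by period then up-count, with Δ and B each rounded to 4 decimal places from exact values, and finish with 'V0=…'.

(0,0): Delta=1.0000 Bond=-121.3100
V0=2.6900

No-arbitrage ⇒ martingale measure with p* = (R−d)/(u−d) = 0.4500.
Terminal values V(1,·): V(1,0)=-19.6300, V(1,1)=29.9700
(0,0): S=124.0000. Δ = (V_up−V_dn)/(S_up−S_dn) = (29.9700−-19.6300)/(151.2800−101.6800) = 1.0000. V = [p*·29.9700 + (1−p*)·-19.6300]/1 = 2.6900. B = V − Δ·S = -121.3100.
Root portfolio cost Δ·124+B reproduces V0=2.6900.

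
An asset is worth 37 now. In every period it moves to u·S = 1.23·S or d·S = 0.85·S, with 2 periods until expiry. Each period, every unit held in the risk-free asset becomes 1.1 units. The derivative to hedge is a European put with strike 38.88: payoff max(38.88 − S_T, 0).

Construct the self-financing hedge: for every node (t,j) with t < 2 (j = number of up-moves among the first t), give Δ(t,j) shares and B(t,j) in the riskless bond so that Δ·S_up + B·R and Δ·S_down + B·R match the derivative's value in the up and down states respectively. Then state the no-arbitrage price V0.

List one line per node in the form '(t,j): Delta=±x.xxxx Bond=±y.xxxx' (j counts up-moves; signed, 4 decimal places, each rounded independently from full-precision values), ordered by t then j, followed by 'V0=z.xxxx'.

No-arbitrage ⇒ martingale measure with p* = (R−d)/(u−d) = 0.6579.
Payoff layer (t=2): V(2,0)=12.1475, V(2,1)=0.1965, V(2,2)=0.0000
Node (1,0) S=31.4500: V=(p*·0.1965+(1−p*)·12.1475)/1.1=3.8955; Δ=(0.1965−12.1475)/(38.6835−26.7325)=-1.0000; B=V−Δ·S=35.3455
Node (1,1) S=45.5100: V=(p*·0.0000+(1−p*)·0.1965)/1.1=0.0611; Δ=(0.0000−0.1965)/(55.9773−38.6835)=-0.0114; B=V−Δ·S=0.5782
Node (0,0) S=37.0000: V=(p*·0.0611+(1−p*)·3.8955)/1.1=1.2481; Δ=(0.0611−3.8955)/(45.5100−31.4500)=-0.2727; B=V−Δ·S=11.3384
Self-financing check: at every node Δ·S+B equals the discounted successor values.

(0,0): Delta=-0.2727 Bond=11.3384
(1,0): Delta=-1.0000 Bond=35.3455
(1,1): Delta=-0.0114 Bond=0.5782
V0=1.2481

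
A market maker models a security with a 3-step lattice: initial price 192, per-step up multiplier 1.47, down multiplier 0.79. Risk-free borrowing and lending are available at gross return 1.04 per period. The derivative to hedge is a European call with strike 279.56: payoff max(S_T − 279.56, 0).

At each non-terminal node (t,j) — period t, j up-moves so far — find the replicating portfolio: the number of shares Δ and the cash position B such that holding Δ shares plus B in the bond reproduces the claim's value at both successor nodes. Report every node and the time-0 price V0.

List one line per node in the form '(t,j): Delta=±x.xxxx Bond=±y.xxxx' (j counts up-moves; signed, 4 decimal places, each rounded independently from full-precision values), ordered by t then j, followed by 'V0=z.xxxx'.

(0,0): Delta=0.4288 Bond=-56.7412
(1,0): Delta=0.1652 Bond=-19.0361
(1,1): Delta=0.6724 Bond=-127.7674
(2,0): Delta=0.0000 Bond=0.0000
(2,1): Delta=0.3179 Bond=-53.8493
(2,2): Delta=1.0000 Bond=-268.8077
V0=25.5815

Since d<R<u, set p* = (R−d)/(u−d) = 0.3676; price each node as the discounted p*-expectation of its children.
Terminal payoffs: V(3,0)=0.0000, V(3,1)=0.0000, V(3,2)=48.2053, V(3,3)=330.3324
Node (2,0) S=119.8272: V=(p*·0.0000+(1−p*)·0.0000)/1.04=0.0000; Δ=(0.0000−0.0000)/(176.1460−94.6635)=0.0000; B=V−Δ·S=0.0000
Node (2,1) S=222.9696: V=(p*·48.2053+(1−p*)·0.0000)/1.04=17.0409; Δ=(48.2053−0.0000)/(327.7653−176.1460)=0.3179; B=V−Δ·S=-53.8493
Node (2,2) S=414.8928: V=(p*·330.3324+(1−p*)·48.2053)/1.04=146.0851; Δ=(330.3324−48.2053)/(609.8924−327.7653)=1.0000; B=V−Δ·S=-268.8077
Node (1,0) S=151.6800: V=(p*·17.0409+(1−p*)·0.0000)/1.04=6.0241; Δ=(17.0409−0.0000)/(222.9696−119.8272)=0.1652; B=V−Δ·S=-19.0361
Node (1,1) S=282.2400: V=(p*·146.0851+(1−p*)·17.0409)/1.04=62.0035; Δ=(146.0851−17.0409)/(414.8928−222.9696)=0.6724; B=V−Δ·S=-127.7674
Node (0,0) S=192.0000: V=(p*·62.0035+(1−p*)·6.0241)/1.04=25.5815; Δ=(62.0035−6.0241)/(282.2400−151.6800)=0.4288; B=V−Δ·S=-56.7412
The time-0 hedge costs 25.5815, which is the no-arbitrage price.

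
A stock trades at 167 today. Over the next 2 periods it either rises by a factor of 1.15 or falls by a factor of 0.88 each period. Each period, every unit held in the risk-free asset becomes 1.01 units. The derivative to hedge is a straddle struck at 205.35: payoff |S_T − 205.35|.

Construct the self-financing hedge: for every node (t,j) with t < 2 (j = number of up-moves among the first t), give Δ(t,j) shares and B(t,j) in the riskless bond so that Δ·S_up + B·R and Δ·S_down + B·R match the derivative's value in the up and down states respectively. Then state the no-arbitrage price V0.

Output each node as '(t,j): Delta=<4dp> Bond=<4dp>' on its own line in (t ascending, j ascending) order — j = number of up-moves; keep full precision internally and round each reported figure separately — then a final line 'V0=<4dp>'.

Risk-neutral probability p* = (R−d)/(u−d) = (1.01−0.88)/(1.15−0.88) = 0.4815.
Terminal payoffs: V(2,0)=76.0252, V(2,1)=36.3460, V(2,2)=15.5075
Node (1,0) S=146.9600: V=(p*·36.3460+(1−p*)·76.0252)/1.01=56.3568; Δ=(36.3460−76.0252)/(169.0040−129.3248)=-1.0000; B=V−Δ·S=203.3168
Node (1,1) S=192.0500: V=(p*·15.5075+(1−p*)·36.3460)/1.01=26.0521; Δ=(15.5075−36.3460)/(220.8575−169.0040)=-0.4019; B=V−Δ·S=103.2318
Node (0,0) S=167.0000: V=(p*·26.0521+(1−p*)·56.3568)/1.01=41.3522; Δ=(26.0521−56.3568)/(192.0500−146.9600)=-0.6721; B=V−Δ·S=153.5918
Check: Δ(0,0)·S0 + B(0,0) = 41.3522 = V0.

(0,0): Delta=-0.6721 Bond=153.5918
(1,0): Delta=-1.0000 Bond=203.3168
(1,1): Delta=-0.4019 Bond=103.2318
V0=41.3522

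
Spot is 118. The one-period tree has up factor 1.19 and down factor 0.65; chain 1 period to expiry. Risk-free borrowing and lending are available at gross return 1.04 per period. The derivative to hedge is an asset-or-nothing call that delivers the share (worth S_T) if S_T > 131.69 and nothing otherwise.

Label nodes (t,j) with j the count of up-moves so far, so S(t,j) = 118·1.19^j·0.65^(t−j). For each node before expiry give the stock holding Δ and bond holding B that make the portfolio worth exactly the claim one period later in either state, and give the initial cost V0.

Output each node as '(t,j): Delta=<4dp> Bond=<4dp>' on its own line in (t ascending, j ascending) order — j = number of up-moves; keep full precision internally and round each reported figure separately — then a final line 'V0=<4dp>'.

Under the risk-neutral measure, an up-move has probability p* = (R−d)/(u−d) = 0.7222 and values discount at R = 1.04.
At expiry t=1: V(1,0)=0.0000, V(1,1)=140.4200
Node (0,0) S=118.0000: V=(p*·140.4200+(1−p*)·0.0000)/1.04=97.5139; Δ=(140.4200−0.0000)/(140.4200−76.7000)=2.2037; B=V−Δ·S=-162.5231
Root portfolio cost Δ·118+B reproduces V0=97.5139.

(0,0): Delta=2.2037 Bond=-162.5231
V0=97.5139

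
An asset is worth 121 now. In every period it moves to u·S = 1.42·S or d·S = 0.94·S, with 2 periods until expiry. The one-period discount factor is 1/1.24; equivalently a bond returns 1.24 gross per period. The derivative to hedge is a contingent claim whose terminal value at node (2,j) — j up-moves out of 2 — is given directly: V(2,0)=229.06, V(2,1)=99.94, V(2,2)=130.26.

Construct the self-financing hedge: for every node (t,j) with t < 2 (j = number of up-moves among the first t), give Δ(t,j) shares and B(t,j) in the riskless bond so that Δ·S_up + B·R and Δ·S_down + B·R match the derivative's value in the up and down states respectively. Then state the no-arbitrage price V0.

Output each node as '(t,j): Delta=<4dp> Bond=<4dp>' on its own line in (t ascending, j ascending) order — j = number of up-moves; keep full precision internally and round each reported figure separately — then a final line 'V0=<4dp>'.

Since d<R<u, set p* = (R−d)/(u−d) = 0.6250; price each node as the discounted p*-expectation of its children.
Payoff layer (t=2): V(2,0)=229.0600, V(2,1)=99.9400, V(2,2)=130.2600
Node (1,0) S=113.7400: V=(p*·99.9400+(1−p*)·229.0600)/1.24=119.6452; Δ=(99.9400−229.0600)/(161.5108−106.9156)=-2.3650; B=V−Δ·S=388.6452
Node (1,1) S=171.8200: V=(p*·130.2600+(1−p*)·99.9400)/1.24=95.8790; Δ=(130.2600−99.9400)/(243.9844−161.5108)=0.3676; B=V−Δ·S=32.7124
Node (0,0) S=121.0000: V=(p*·95.8790+(1−p*)·119.6452)/1.24=84.5091; Δ=(95.8790−119.6452)/(171.8200−113.7400)=-0.4092; B=V−Δ·S=134.0219
Each (Δ,B) replicates both successor values, so the strategy is self-financing and V0 is arbitrage-free.

(0,0): Delta=-0.4092 Bond=134.0219
(1,0): Delta=-2.3650 Bond=388.6452
(1,1): Delta=0.3676 Bond=32.7124
V0=84.5091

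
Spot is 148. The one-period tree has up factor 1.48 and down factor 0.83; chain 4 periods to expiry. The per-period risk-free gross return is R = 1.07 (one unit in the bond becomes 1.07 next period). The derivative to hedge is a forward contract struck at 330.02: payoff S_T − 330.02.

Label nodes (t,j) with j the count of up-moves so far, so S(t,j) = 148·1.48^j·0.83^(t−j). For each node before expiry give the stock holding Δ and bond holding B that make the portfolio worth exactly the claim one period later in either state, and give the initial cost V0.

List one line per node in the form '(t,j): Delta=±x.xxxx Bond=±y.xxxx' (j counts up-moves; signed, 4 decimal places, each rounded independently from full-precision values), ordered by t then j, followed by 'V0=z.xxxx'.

No-arbitrage ⇒ martingale measure with p* = (R−d)/(u−d) = 0.3692.
Terminal values V(4,·): V(4,0)=-259.7817, V(4,1)=-204.7758, V(4,2)=-106.6929, V(4,3)=68.2017, V(4,4)=380.0621
  t=3,j=0: stock 84.6245 → up 125.2442 (V=-204.7758), down 70.2383 (V=-259.7817). Price -223.8054; hedge Δ=1.0000, bond B=-308.4299.
  t=3,j=1: stock 150.8967 → up 223.3271 (V=-106.6929), down 125.2442 (V=-204.7758). Price -157.5333; hedge Δ=1.0000, bond B=-308.4299.
  t=3,j=2: stock 269.0687 → up 398.2217 (V=68.2017), down 223.3271 (V=-106.6929). Price -39.3612; hedge Δ=1.0000, bond B=-308.4299.
  t=3,j=3: stock 479.7852 → up 710.0821 (V=380.0621), down 398.2217 (V=68.2017). Price 171.3553; hedge Δ=1.0000, bond B=-308.4299.
  t=2,j=0: stock 101.9572 → up 150.8967 (V=-157.5333), down 84.6245 (V=-223.8054). Price -186.2950; hedge Δ=1.0000, bond B=-288.2522.
  t=2,j=1: stock 181.8032 → up 269.0687 (V=-39.3612), down 150.8967 (V=-157.5333). Price -106.4490; hedge Δ=1.0000, bond B=-288.2522.
  t=2,j=2: stock 324.1792 → up 479.7852 (V=171.3553), down 269.0687 (V=-39.3612). Price 35.9270; hedge Δ=1.0000, bond B=-288.2522.
  t=1,j=0: stock 122.8400 → up 181.8032 (V=-106.4490), down 101.9572 (V=-186.2950). Price -146.5546; hedge Δ=1.0000, bond B=-269.3946.
  t=1,j=1: stock 219.0400 → up 324.1792 (V=35.9270), down 181.8032 (V=-106.4490). Price -50.3546; hedge Δ=1.0000, bond B=-269.3946.
  t=0,j=0: stock 148.0000 → up 219.0400 (V=-50.3546), down 122.8400 (V=-146.5546). Price -103.7707; hedge Δ=1.0000, bond B=-251.7707.
Self-financing check: at every node Δ·S+B equals the discounted successor values.

(0,0): Delta=1.0000 Bond=-251.7707
(1,0): Delta=1.0000 Bond=-269.3946
(1,1): Delta=1.0000 Bond=-269.3946
(2,0): Delta=1.0000 Bond=-288.2522
(2,1): Delta=1.0000 Bond=-288.2522
(2,2): Delta=1.0000 Bond=-288.2522
(3,0): Delta=1.0000 Bond=-308.4299
(3,1): Delta=1.0000 Bond=-308.4299
(3,2): Delta=1.0000 Bond=-308.4299
(3,3): Delta=1.0000 Bond=-308.4299
V0=-103.7707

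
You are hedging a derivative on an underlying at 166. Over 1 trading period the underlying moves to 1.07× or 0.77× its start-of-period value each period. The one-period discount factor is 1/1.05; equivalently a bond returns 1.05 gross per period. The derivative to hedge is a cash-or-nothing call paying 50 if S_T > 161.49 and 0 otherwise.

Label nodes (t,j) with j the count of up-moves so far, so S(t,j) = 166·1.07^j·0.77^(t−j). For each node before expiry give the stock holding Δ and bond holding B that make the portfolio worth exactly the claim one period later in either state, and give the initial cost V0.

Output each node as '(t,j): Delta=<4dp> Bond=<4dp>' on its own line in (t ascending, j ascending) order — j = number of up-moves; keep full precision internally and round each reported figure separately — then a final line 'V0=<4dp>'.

No-arbitrage ⇒ martingale measure with p* = (R−d)/(u−d) = 0.9333.
Terminal values V(1,·): V(1,0)=0.0000, V(1,1)=50.0000
Node (0,0) S=166.0000: V=(p*·50.0000+(1−p*)·0.0000)/1.05=44.4444; Δ=(50.0000−0.0000)/(177.6200−127.8200)=1.0040; B=V−Δ·S=-122.2222
Each (Δ,B) replicates both successor values, so the strategy is self-financing and V0 is arbitrage-free.

(0,0): Delta=1.0040 Bond=-122.2222
V0=44.4444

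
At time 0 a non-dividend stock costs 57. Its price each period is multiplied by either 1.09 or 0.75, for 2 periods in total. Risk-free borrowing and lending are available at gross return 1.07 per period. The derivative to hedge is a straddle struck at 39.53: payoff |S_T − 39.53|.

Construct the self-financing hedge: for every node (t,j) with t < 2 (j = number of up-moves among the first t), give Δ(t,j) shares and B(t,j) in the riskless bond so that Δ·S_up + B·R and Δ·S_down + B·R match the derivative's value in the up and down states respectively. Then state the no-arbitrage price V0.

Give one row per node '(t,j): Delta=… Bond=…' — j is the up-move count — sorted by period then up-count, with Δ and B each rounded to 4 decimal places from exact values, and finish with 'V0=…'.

(0,0): Delta=0.9576 Bond=-32.0670
(1,0): Delta=-0.0275 Bond=7.8036
(1,1): Delta=1.0000 Bond=-36.9439
V0=22.5181

No-arbitrage ⇒ martingale measure with p* = (R−d)/(u−d) = 0.9412.
Terminal payoffs: V(2,0)=7.4675, V(2,1)=7.0675, V(2,2)=28.1917
Node (1,0) S=42.7500: V=(p*·7.0675+(1−p*)·7.4675)/1.07=6.6271; Δ=(7.0675−7.4675)/(46.5975−32.0625)=-0.0275; B=V−Δ·S=7.8036
Node (1,1) S=62.1300: V=(p*·28.1917+(1−p*)·7.0675)/1.07=25.1861; Δ=(28.1917−7.0675)/(67.7217−46.5975)=1.0000; B=V−Δ·S=-36.9439
Node (0,0) S=57.0000: V=(p*·25.1861+(1−p*)·6.6271)/1.07=22.5181; Δ=(25.1861−6.6271)/(62.1300−42.7500)=0.9576; B=V−Δ·S=-32.0670
Root portfolio cost Δ·57+B reproduces V0=22.5181.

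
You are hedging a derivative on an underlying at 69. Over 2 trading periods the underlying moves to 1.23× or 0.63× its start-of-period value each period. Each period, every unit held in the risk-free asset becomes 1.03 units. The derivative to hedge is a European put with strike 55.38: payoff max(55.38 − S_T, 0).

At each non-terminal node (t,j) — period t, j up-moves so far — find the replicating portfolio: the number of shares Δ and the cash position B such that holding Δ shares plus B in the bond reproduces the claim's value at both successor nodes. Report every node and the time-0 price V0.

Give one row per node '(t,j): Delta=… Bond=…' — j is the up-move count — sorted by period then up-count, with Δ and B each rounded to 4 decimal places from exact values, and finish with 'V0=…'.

(0,0): Delta=-0.2338 Bond=19.8633
(1,0): Delta=-1.0000 Bond=53.7670
(1,1): Delta=-0.0375 Bond=3.8052
V0=3.7328

Under the risk-neutral measure, an up-move has probability p* = (R−d)/(u−d) = 0.6667 and values discount at R = 1.03.
Terminal payoffs: V(2,0)=27.9939, V(2,1)=1.9119, V(2,2)=0.0000
Node (1,0) S=43.4700: V=(p*·1.9119+(1−p*)·27.9939)/1.03=10.2970; Δ=(1.9119−27.9939)/(53.4681−27.3861)=-1.0000; B=V−Δ·S=53.7670
Node (1,1) S=84.8700: V=(p*·0.0000+(1−p*)·1.9119)/1.03=0.6187; Δ=(0.0000−1.9119)/(104.3901−53.4681)=-0.0375; B=V−Δ·S=3.8052
Node (0,0) S=69.0000: V=(p*·0.6187+(1−p*)·10.2970)/1.03=3.7328; Δ=(0.6187−10.2970)/(84.8700−43.4700)=-0.2338; B=V−Δ·S=19.8633
Self-financing check: at every node Δ·S+B equals the discounted successor values.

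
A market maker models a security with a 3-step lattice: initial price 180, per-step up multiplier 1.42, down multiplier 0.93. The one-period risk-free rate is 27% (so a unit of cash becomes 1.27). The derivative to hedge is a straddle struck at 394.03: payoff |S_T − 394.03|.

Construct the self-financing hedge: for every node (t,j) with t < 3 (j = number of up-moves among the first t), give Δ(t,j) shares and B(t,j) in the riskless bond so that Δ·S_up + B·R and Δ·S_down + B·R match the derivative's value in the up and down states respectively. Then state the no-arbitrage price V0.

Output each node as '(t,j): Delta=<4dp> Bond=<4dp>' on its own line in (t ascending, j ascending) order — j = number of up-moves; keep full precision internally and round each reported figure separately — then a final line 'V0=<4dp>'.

(0,0): Delta=-0.1785 Bond=84.0802
(1,0): Delta=-1.0000 Bond=244.2991
(1,1): Delta=0.0588 Bond=46.1124
(2,0): Delta=-1.0000 Bond=310.2598
(2,1): Delta=-1.0000 Bond=310.2598
(2,2): Delta=0.3648 Bond=-52.4800
V0=51.9482

No-arbitrage ⇒ martingale measure with p* = (R−d)/(u−d) = 0.6939.
Payoff layer (t=3): V(3,0)=249.2457, V(3,1)=172.9616, V(3,2)=56.4846, V(3,3)=121.3618
  t=2,j=0: stock 155.6820 → up 221.0684 (V=172.9616), down 144.7843 (V=249.2457). Price 154.5778; hedge Δ=-1.0000, bond B=310.2598.
  t=2,j=1: stock 237.7080 → up 337.5454 (V=56.4846), down 221.0684 (V=172.9616). Price 72.5518; hedge Δ=-1.0000, bond B=310.2598.
  t=2,j=2: stock 362.9520 → up 515.3918 (V=121.3618), down 337.5454 (V=56.4846). Price 79.9224; hedge Δ=0.3648, bond B=-52.4800.
  t=1,j=0: stock 167.4000 → up 237.7080 (V=72.5518), down 155.6820 (V=154.5778). Price 76.8991; hedge Δ=-1.0000, bond B=244.2991.
  t=1,j=1: stock 255.6000 → up 362.9520 (V=79.9224), down 237.7080 (V=72.5518). Price 61.1544; hedge Δ=0.0588, bond B=46.1124.
  t=0,j=0: stock 180.0000 → up 255.6000 (V=61.1544), down 167.4000 (V=76.8991). Price 51.9482; hedge Δ=-0.1785, bond B=84.0802.
Check: Δ(0,0)·S0 + B(0,0) = 51.9482 = V0.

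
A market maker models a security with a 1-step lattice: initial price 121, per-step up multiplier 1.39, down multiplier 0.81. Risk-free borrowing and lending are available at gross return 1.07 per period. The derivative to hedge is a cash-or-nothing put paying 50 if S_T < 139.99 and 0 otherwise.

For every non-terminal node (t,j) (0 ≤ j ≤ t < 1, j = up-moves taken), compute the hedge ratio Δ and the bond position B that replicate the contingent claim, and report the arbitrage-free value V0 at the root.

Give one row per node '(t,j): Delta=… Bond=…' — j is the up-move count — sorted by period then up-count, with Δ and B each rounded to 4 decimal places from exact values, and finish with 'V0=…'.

(0,0): Delta=-0.7125 Bond=111.9884
V0=25.7815

No-arbitrage ⇒ martingale measure with p* = (R−d)/(u−d) = 0.4483.
Payoff layer (t=1): V(1,0)=50.0000, V(1,1)=0.0000
Node (0,0) S=121.0000: V=(p*·0.0000+(1−p*)·50.0000)/1.07=25.7815; Δ=(0.0000−50.0000)/(168.1900−98.0100)=-0.7125; B=V−Δ·S=111.9884
Root portfolio cost Δ·121+B reproduces V0=25.7815.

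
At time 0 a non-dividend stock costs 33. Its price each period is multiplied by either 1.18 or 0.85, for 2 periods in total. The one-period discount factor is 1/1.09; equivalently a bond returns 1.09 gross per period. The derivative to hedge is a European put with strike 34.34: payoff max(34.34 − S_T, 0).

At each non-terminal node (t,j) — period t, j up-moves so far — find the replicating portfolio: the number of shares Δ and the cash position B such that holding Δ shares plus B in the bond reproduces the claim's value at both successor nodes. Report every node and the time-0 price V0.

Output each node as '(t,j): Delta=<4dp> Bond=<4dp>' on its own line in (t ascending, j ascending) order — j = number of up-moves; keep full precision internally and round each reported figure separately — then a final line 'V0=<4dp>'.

(0,0): Delta=-0.2887 Bond=10.5991
(1,0): Delta=-1.0000 Bond=31.5046
(1,1): Delta=-0.0966 Bond=4.0711
V0=1.0715

No-arbitrage ⇒ martingale measure with p* = (R−d)/(u−d) = 0.7273.
Payoff layer (t=2): V(2,0)=10.4975, V(2,1)=1.2410, V(2,2)=0.0000
(1,0): S=28.0500. Δ = (V_up−V_dn)/(S_up−S_dn) = (1.2410−10.4975)/(33.0990−23.8425) = -1.0000. V = [p*·1.2410 + (1−p*)·10.4975]/1.09 = 3.4546. B = V − Δ·S = 31.5046.
(1,1): S=38.9400. Δ = (V_up−V_dn)/(S_up−S_dn) = (0.0000−1.2410)/(45.9492−33.0990) = -0.0966. V = [p*·0.0000 + (1−p*)·1.2410]/1.09 = 0.3105. B = V − Δ·S = 4.0711.
(0,0): S=33.0000. Δ = (V_up−V_dn)/(S_up−S_dn) = (0.3105−3.4546)/(38.9400−28.0500) = -0.2887. V = [p*·0.3105 + (1−p*)·3.4546]/1.09 = 1.0715. B = V − Δ·S = 10.5991.
Root portfolio cost Δ·33+B reproduces V0=1.0715.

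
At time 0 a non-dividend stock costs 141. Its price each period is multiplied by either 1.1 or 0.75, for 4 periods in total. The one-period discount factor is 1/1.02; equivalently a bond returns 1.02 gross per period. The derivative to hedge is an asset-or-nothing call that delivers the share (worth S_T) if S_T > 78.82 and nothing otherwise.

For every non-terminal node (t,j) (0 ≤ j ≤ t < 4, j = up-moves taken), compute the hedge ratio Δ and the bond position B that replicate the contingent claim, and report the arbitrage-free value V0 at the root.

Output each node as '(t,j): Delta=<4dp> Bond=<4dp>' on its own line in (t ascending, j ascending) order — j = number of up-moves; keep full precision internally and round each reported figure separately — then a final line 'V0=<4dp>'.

The replicating-portfolio and risk-neutral prices coincide; use p* = (1.02−0.75)/(1.1−0.75) = 0.7714 for the latter.
At expiry t=4: V(4,0)=0.0000, V(4,1)=0.0000, V(4,2)=95.9681, V(4,3)=140.7533, V(4,4)=206.4381
(3,0): S=59.4844. Δ = (V_up−V_dn)/(S_up−S_dn) = (0.0000−0.0000)/(65.4328−44.6133) = 0.0000. V = [p*·0.0000 + (1−p*)·0.0000]/1.02 = 0.0000. B = V − Δ·S = 0.0000.
(3,1): S=87.2438. Δ = (V_up−V_dn)/(S_up−S_dn) = (95.9681−0.0000)/(95.9681−65.4328) = 3.1429. V = [p*·95.9681 + (1−p*)·0.0000]/1.02 = 72.5809. B = V − Δ·S = -201.6137.
(3,2): S=127.9575. Δ = (V_up−V_dn)/(S_up−S_dn) = (140.7533−95.9681)/(140.7533−95.9681) = 1.0000. V = [p*·140.7533 + (1−p*)·95.9681]/1.02 = 127.9575. B = V − Δ·S = 0.0000.
(3,3): S=187.6710. Δ = (V_up−V_dn)/(S_up−S_dn) = (206.4381−140.7533)/(206.4381−140.7533) = 1.0000. V = [p*·206.4381 + (1−p*)·140.7533]/1.02 = 187.6710. B = V − Δ·S = 0.0000.
(2,0): S=79.3125. Δ = (V_up−V_dn)/(S_up−S_dn) = (72.5809−0.0000)/(87.2438−59.4844) = 2.6146. V = [p*·72.5809 + (1−p*)·0.0000]/1.02 = 54.8931. B = V − Δ·S = -152.4810.
(2,1): S=116.3250. Δ = (V_up−V_dn)/(S_up−S_dn) = (127.9575−72.5809)/(127.9575−87.2438) = 1.3601. V = [p*·127.9575 + (1−p*)·72.5809]/1.02 = 113.0392. B = V − Δ·S = -45.1795.
(2,2): S=170.6100. Δ = (V_up−V_dn)/(S_up−S_dn) = (187.6710−127.9575)/(187.6710−127.9575) = 1.0000. V = [p*·187.6710 + (1−p*)·127.9575]/1.02 = 170.6100. B = V − Δ·S = 0.0000.
(1,0): S=105.7500. Δ = (V_up−V_dn)/(S_up−S_dn) = (113.0392−54.8931)/(116.3250−79.3125) = 1.5710. V = [p*·113.0392 + (1−p*)·54.8931]/1.02 = 97.7928. B = V − Δ·S = -68.3388.
(1,1): S=155.1000. Δ = (V_up−V_dn)/(S_up−S_dn) = (170.6100−113.0392)/(170.6100−116.3250) = 1.0605. V = [p*·170.6100 + (1−p*)·113.0392]/1.02 = 154.3637. B = V − Δ·S = -10.1243.
(0,0): S=141.0000. Δ = (V_up−V_dn)/(S_up−S_dn) = (154.3637−97.7928)/(155.1000−105.7500) = 1.1463. V = [p*·154.3637 + (1−p*)·97.7928]/1.02 = 138.6600. B = V − Δ·S = -22.9710.
Check: Δ(0,0)·S0 + B(0,0) = 138.6600 = V0.

(0,0): Delta=1.1463 Bond=-22.9710
(1,0): Delta=1.5710 Bond=-68.3388
(1,1): Delta=1.0605 Bond=-10.1243
(2,0): Delta=2.6146 Bond=-152.4810
(2,1): Delta=1.3601 Bond=-45.1795
(2,2): Delta=1.0000 Bond=0.0000
(3,0): Delta=0.0000 Bond=0.0000
(3,1): Delta=3.1429 Bond=-201.6137
(3,2): Delta=1.0000 Bond=0.0000
(3,3): Delta=1.0000 Bond=0.0000
V0=138.6600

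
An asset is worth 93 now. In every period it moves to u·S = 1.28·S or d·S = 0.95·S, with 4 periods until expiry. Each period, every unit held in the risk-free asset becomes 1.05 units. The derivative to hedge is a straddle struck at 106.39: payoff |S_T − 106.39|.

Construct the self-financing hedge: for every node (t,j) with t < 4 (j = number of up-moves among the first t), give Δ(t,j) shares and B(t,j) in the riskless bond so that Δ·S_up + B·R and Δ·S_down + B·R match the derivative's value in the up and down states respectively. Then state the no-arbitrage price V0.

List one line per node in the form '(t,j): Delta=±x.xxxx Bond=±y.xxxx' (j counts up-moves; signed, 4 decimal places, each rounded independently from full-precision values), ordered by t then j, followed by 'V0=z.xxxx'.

The replicating-portfolio and risk-neutral prices coincide; use p* = (1.05−0.95)/(1.28−0.95) = 0.3030 for the latter.
At expiry t=4: V(4,0)=30.6409, V(4,1)=4.3281, V(4,2)=31.1250, V(4,3)=78.8934, V(4,4)=143.2550
(3,0): S=79.7359. Δ = (V_up−V_dn)/(S_up−S_dn) = (4.3281−30.6409)/(102.0619−75.7491) = -1.0000. V = [p*·4.3281 + (1−p*)·30.6409]/1.05 = 21.5879. B = V − Δ·S = 101.3238.
(3,1): S=107.4336. Δ = (V_up−V_dn)/(S_up−S_dn) = (31.1250−4.3281)/(137.5150−102.0619) = 0.7558. V = [p*·31.1250 + (1−p*)·4.3281]/1.05 = 11.8556. B = V − Δ·S = -69.3472.
(3,2): S=144.7526. Δ = (V_up−V_dn)/(S_up−S_dn) = (78.8934−31.1250)/(185.2834−137.5150) = 1.0000. V = [p*·78.8934 + (1−p*)·31.1250]/1.05 = 43.4288. B = V − Δ·S = -101.3238.
(3,3): S=195.0351. Δ = (V_up−V_dn)/(S_up−S_dn) = (143.2550−78.8934)/(249.6450−185.2834) = 1.0000. V = [p*·143.2550 + (1−p*)·78.8934]/1.05 = 93.7113. B = V − Δ·S = -101.3238.
(2,0): S=83.9325. Δ = (V_up−V_dn)/(S_up−S_dn) = (11.8556−21.5879)/(107.4336−79.7359) = -0.3514. V = [p*·11.8556 + (1−p*)·21.5879]/1.05 = 17.7512. B = V − Δ·S = 47.2432.
(2,1): S=113.0880. Δ = (V_up−V_dn)/(S_up−S_dn) = (43.4288−11.8556)/(144.7526−107.4336) = 0.8460. V = [p*·43.4288 + (1−p*)·11.8556]/1.05 = 20.4031. B = V − Δ·S = -75.2734.
(2,2): S=152.3712. Δ = (V_up−V_dn)/(S_up−S_dn) = (93.7113−43.4288)/(195.0351−144.7526) = 1.0000. V = [p*·93.7113 + (1−p*)·43.4288]/1.05 = 55.8723. B = V − Δ·S = -96.4989.
(1,0): S=88.3500. Δ = (V_up−V_dn)/(S_up−S_dn) = (20.4031−17.7512)/(113.0880−83.9325) = 0.0910. V = [p*·20.4031 + (1−p*)·17.7512]/1.05 = 17.6712. B = V − Δ·S = 9.6352.
(1,1): S=119.0400. Δ = (V_up−V_dn)/(S_up−S_dn) = (55.8723−20.4031)/(152.3712−113.0880) = 0.9029. V = [p*·55.8723 + (1−p*)·20.4031]/1.05 = 29.6679. B = V − Δ·S = -77.8146.
(0,0): S=93.0000. Δ = (V_up−V_dn)/(S_up−S_dn) = (29.6679−17.6712)/(119.0400−88.3500) = 0.3909. V = [p*·29.6679 + (1−p*)·17.6712]/1.05 = 20.2920. B = V − Δ·S = -16.0617.
Check: Δ(0,0)·S0 + B(0,0) = 20.2920 = V0.

(0,0): Delta=0.3909 Bond=-16.0617
(1,0): Delta=0.0910 Bond=9.6352
(1,1): Delta=0.9029 Bond=-77.8146
(2,0): Delta=-0.3514 Bond=47.2432
(2,1): Delta=0.8460 Bond=-75.2734
(2,2): Delta=1.0000 Bond=-96.4989
(3,0): Delta=-1.0000 Bond=101.3238
(3,1): Delta=0.7558 Bond=-69.3472
(3,2): Delta=1.0000 Bond=-101.3238
(3,3): Delta=1.0000 Bond=-101.3238
V0=20.2920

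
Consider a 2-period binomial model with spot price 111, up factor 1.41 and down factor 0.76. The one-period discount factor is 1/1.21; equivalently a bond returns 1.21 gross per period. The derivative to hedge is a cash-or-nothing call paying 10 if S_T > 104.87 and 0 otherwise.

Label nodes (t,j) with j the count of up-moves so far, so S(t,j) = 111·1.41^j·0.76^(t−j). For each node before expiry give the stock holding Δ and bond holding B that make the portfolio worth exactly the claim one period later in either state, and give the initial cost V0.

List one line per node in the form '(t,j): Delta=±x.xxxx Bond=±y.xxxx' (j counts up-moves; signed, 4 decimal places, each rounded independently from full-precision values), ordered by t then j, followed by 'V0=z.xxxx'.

(0,0): Delta=0.0352 Bond=2.2713
(1,0): Delta=0.1824 Bond=-9.6631
(1,1): Delta=0.0000 Bond=8.2645
V0=6.1835

Risk-neutral probability p* = (R−d)/(u−d) = (1.21−0.76)/(1.41−0.76) = 0.6923.
Terminal payoffs: V(2,0)=0.0000, V(2,1)=10.0000, V(2,2)=10.0000
Node (1,0) S=84.3600: V=(p*·10.0000+(1−p*)·0.0000)/1.21=5.7216; Δ=(10.0000−0.0000)/(118.9476−64.1136)=0.1824; B=V−Δ·S=-9.6631
Node (1,1) S=156.5100: V=(p*·10.0000+(1−p*)·10.0000)/1.21=8.2645; Δ=(10.0000−10.0000)/(220.6791−118.9476)=0.0000; B=V−Δ·S=8.2645
Node (0,0) S=111.0000: V=(p*·8.2645+(1−p*)·5.7216)/1.21=6.1835; Δ=(8.2645−5.7216)/(156.5100−84.3600)=0.0352; B=V−Δ·S=2.2713
The time-0 hedge costs 6.1835, which is the no-arbitrage price.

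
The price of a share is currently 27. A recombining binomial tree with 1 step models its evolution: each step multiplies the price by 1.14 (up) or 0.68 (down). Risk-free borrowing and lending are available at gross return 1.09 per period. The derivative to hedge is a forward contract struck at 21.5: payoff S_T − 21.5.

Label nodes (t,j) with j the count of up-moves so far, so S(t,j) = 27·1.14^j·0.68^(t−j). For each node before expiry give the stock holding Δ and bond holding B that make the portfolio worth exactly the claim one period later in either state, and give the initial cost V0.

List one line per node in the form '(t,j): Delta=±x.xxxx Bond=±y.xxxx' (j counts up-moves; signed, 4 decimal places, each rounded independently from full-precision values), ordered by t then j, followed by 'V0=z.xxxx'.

Since d<R<u, set p* = (R−d)/(u−d) = 0.8913; price each node as the discounted p*-expectation of its children.
At expiry t=1: V(1,0)=-3.1400, V(1,1)=9.2800
(0,0): S=27.0000. Δ = (V_up−V_dn)/(S_up−S_dn) = (9.2800−-3.1400)/(30.7800−18.3600) = 1.0000. V = [p*·9.2800 + (1−p*)·-3.1400]/1.09 = 7.2752. B = V − Δ·S = -19.7248.
Each (Δ,B) replicates both successor values, so the strategy is self-financing and V0 is arbitrage-free.

(0,0): Delta=1.0000 Bond=-19.7248
V0=7.2752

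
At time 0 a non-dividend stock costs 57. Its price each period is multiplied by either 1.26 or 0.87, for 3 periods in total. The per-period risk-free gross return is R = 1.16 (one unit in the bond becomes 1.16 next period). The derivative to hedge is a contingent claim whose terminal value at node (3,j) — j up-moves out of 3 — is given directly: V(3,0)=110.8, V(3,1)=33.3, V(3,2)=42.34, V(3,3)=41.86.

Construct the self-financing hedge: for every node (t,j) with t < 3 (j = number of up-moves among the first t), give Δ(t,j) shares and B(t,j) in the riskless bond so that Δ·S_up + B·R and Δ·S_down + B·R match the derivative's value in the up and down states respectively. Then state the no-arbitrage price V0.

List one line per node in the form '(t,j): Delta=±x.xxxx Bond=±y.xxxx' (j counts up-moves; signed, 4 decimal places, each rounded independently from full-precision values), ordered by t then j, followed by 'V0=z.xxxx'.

(0,0): Delta=-0.0640 Bond=30.5353
(1,0): Delta=-0.5861 Bond=61.3153
(1,1): Delta=0.0604 Bond=26.4919
(2,0): Delta=-4.6060 Bond=244.5557
(2,1): Delta=0.3710 Bond=11.3223
(2,2): Delta=-0.0136 Bond=37.4231
V0=26.8890

The replicating-portfolio and risk-neutral prices coincide; use p* = (1.16−0.87)/(1.26−0.87) = 0.7436 for the latter.
At expiry t=3: V(3,0)=110.8000, V(3,1)=33.3000, V(3,2)=42.3400, V(3,3)=41.8600
Node (2,0) S=43.1433: V=(p*·33.3000+(1−p*)·110.8000)/1.16=45.8378; Δ=(33.3000−110.8000)/(54.3606−37.5347)=-4.6060; B=V−Δ·S=244.5557
Node (2,1) S=62.4834: V=(p*·42.3400+(1−p*)·33.3000)/1.16=34.5018; Δ=(42.3400−33.3000)/(78.7291−54.3606)=0.3710; B=V−Δ·S=11.3223
Node (2,2) S=90.4932: V=(p*·41.8600+(1−p*)·42.3400)/1.16=36.1923; Δ=(41.8600−42.3400)/(114.0214−78.7291)=-0.0136; B=V−Δ·S=37.4231
Node (1,0) S=49.5900: V=(p*·34.5018+(1−p*)·45.8378)/1.16=32.2486; Δ=(34.5018−45.8378)/(62.4834−43.1433)=-0.5861; B=V−Δ·S=61.3153
Node (1,1) S=71.8200: V=(p*·36.1923+(1−p*)·34.5018)/1.16=30.8266; Δ=(36.1923−34.5018)/(90.4932−62.4834)=0.0604; B=V−Δ·S=26.4919
Node (0,0) S=57.0000: V=(p*·30.8266+(1−p*)·32.2486)/1.16=26.8890; Δ=(30.8266−32.2486)/(71.8200−49.5900)=-0.0640; B=V−Δ·S=30.5353
Check: Δ(0,0)·S0 + B(0,0) = 26.8890 = V0.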